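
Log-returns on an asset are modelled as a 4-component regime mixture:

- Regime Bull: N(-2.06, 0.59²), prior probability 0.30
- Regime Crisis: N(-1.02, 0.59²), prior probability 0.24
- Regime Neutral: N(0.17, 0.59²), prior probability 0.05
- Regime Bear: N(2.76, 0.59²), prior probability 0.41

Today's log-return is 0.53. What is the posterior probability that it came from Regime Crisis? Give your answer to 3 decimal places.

By Bayes' theorem, P(k | x) = P(Z=k) f_k(x) / Σ_j P(Z=j) f_j(x).
Component likelihoods at x = 0.53:
  L_Bull = 4.42077e-05
  L_Crisis = 0.0214468
  L_Neutral = 0.561323
  L_Bear = 0.000534476
Weight by the priors:
  P(Z=Bull)·L_Bull = 0.30 × 4.42077e-05 = 1.32623e-05
  P(Z=Crisis)·L_Crisis = 0.24 × 0.0214468 = 0.00514722
  P(Z=Neutral)·L_Neutral = 0.05 × 0.561323 = 0.0280661
  P(Z=Bear)·L_Bear = 0.41 × 0.000534476 = 0.000219135
Marginal: 1.32623e-05 + 0.00514722 + 0.0280661 + 0.000219135 = 0.0334458
So the posterior for Regime Crisis is 0.00514722 / 0.0334458 ≈ 0.154.

0.154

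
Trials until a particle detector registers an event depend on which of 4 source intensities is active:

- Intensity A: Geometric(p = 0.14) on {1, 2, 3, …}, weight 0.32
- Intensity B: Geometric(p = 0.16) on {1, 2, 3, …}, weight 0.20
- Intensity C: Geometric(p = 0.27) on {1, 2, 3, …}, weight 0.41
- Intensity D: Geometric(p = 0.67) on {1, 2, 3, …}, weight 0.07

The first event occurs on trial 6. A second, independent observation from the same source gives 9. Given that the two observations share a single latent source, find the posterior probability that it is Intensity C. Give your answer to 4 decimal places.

0.2612

By Bayes' theorem, P(k | x) = π_k f_k(x) / Σ_j π_j f_j(x).
Since both observations come from the same component, the likelihood for component k is f_k(x₁)·f_k(x₂).
  p_A = [0.0658598] × [0.0418905] = 0.0027589
  p_B = [0.0669139] × [0.0396601] = 0.00265382
  p_C = [0.0559729] × [0.0217744] = 0.00121878
  p_D = [0.00262207] × [9.42294e-05] = 2.47076e-07
Unnormalised posteriors:
  π_A·p_A = 0.32 × 0.0027589 = 0.000882848
  π_B·p_B = 0.20 × 0.00265382 = 0.000530763
  π_C·p_C = 0.41 × 0.00121878 = 0.000499699
  π_D·p_D = 0.07 × 2.47076e-07 = 1.72953e-08
Denominator: 0.000882848 + 0.000530763 + 0.000499699 + 1.72953e-08 = 0.00191333
P(Intensity C | data) = 0.000499699 / 0.00191333 ≈ 0.2612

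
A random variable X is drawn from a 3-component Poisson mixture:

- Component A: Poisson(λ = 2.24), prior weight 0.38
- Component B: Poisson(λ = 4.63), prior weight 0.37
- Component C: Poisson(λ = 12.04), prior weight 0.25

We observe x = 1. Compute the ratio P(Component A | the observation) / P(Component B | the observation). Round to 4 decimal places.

5.4227

The posterior odds equal the prior odds times the likelihood ratio: (w_i/w_j)·(f_i(x)/f_j(x)).
Evaluate each component's likelihood at the observed value:
  p_A = e^(−2.24)·2.24^1/1! = 0.238467
  p_B = e^(−4.63)·4.63^1/1! = 0.0451645
  p_C = e^(−12.04)·12.04^1/1! = 7.10757e-05
0.0906175 / 0.0167109 ≈ 5.4227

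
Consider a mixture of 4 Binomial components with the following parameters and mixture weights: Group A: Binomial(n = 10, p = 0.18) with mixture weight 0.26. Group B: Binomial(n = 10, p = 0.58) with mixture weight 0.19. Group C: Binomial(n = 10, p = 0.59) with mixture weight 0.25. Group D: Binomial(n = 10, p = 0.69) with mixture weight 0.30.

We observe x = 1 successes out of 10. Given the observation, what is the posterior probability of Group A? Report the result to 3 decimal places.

The responsibility of component k is P(Z=k) f_k(x) divided by Σ_j P(Z=j) f_j(x).
Evaluate each component's likelihood at the observed value:
  L_A = C(10,1)·0.18^1·0.82^9 = 10·0.18·0.16762 = 0.301715
  L_B = C(10,1)·0.58^1·0.42^9 = 10·0.58·0.000406671 = 0.00235869
  L_C = C(10,1)·0.59^1·0.41^9 = 10·0.59·0.000327382 = 0.00193155
  L_D = C(10,1)·0.69^1·0.31^9 = 10·0.69·2.64396e-05 = 0.000182433
Weight by the priors:
  P(Z=A)·L_A = 0.26 × 0.301715 = 0.0784459
  P(Z=B)·L_B = 0.19 × 0.00235869 = 0.000448152
  P(Z=C)·L_C = 0.25 × 0.00193155 = 0.000482888
  P(Z=D)·L_D = 0.30 × 0.000182433 = 5.473e-05
Evidence: 0.0784459 + 0.000448152 + 0.000482888 + 5.473e-05 = 0.0794317
Responsibility of Group A: 0.0784459 / 0.0794317 ≈ 0.988

0.988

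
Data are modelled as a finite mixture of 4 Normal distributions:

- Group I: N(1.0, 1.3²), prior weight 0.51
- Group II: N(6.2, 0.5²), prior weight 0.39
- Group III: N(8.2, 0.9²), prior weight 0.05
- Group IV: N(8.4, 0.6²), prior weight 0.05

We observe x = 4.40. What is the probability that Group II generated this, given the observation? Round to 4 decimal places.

By Bayes' theorem, P(k | x) = π_k f_k(x) / Σ_j π_j f_j(x).
Component likelihoods at x = 4.40:
  p_I = (1/(1.3·√(2π)))·exp(−(4.40−1.0)²/(2·1.3²)) = 0.306879·exp(-3.42012) = 0.0100376
  p_II = (1/(0.5·√(2π)))·exp(−(4.40−6.2)²/(2·0.5²)) = 0.797885·exp(-6.48000) = 0.0012238
  p_III = (1/(0.9·√(2π)))·exp(−(4.40−8.2)²/(2·0.9²)) = 0.443269·exp(-8.91358) = 5.96415e-05
  p_IV = (1/(0.6·√(2π)))·exp(−(4.40−8.4)²/(2·0.6²)) = 0.664904·exp(-22.22222) = 1.48515e-10
Weight by the priors:
  π_I·p_I = 0.51 × 0.0100376 = 0.00511916
  π_II·p_II = 0.39 × 0.0012238 = 0.000477284
  π_III·p_III = 0.05 × 5.96415e-05 = 2.98208e-06
  π_IV·p_IV = 0.05 × 1.48515e-10 = 7.42575e-12
Normaliser: 0.00511916 + 0.000477284 + 2.98208e-06 + 7.42575e-12 = 0.00559942
So the posterior for Group II is 0.000477284 / 0.00559942 ≈ 0.0852.

0.0852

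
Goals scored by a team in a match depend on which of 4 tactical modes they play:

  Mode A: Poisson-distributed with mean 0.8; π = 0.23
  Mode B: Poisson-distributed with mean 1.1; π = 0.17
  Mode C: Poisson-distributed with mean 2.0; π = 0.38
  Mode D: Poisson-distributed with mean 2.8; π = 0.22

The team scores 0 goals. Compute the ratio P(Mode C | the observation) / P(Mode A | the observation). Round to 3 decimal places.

0.498

Since P(k|x) ∝ P(Z=k) f_k(x), the posterior odds are P(Z=i) f_i(x) / (P(Z=j) f_j(x)).
Poisson probabilities:
  p_A = e^(−0.8)·0.8^0/0! = 0.449329
  p_B = e^(−1.1)·1.1^0/0! = 0.332871
  p_C = e^(−2.0)·2.0^0/0! = 0.135335
  p_D = e^(−2.8)·2.8^0/0! = 0.0608101
Odds = (0.38/0.23) × (0.135335/0.449329) = 1.65217 × 0.301194 ≈ 0.498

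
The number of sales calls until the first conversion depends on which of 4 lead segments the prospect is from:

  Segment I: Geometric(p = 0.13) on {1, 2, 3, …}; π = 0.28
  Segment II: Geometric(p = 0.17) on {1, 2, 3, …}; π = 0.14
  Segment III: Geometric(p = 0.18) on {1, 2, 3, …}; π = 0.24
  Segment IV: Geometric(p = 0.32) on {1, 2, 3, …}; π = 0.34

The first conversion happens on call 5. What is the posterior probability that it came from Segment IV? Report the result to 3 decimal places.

Posterior ∝ prior × likelihood, so P(k | x) ∝ P(Z=k) f_k(x); normalise over all components.
Geometric probabilities:
  p_I = 0.0744767
  p_II = 0.0806791
  p_III = 0.0813819
  p_IV = 0.0684204
Multiply by the mixture weights:
  P(Z=I)·p_I = 0.28 × 0.0744767 = 0.0208535
  P(Z=II)·p_II = 0.14 × 0.0806791 = 0.0112951
  P(Z=III)·p_III = 0.24 × 0.0813819 = 0.0195317
  P(Z=IV)·p_IV = 0.34 × 0.0684204 = 0.0232629
Evidence: 0.0208535 + 0.0112951 + 0.0195317 + 0.0232629 = 0.0749432
P(Segment IV | x) = 0.0232629 / 0.0749432 ≈ 0.310

0.310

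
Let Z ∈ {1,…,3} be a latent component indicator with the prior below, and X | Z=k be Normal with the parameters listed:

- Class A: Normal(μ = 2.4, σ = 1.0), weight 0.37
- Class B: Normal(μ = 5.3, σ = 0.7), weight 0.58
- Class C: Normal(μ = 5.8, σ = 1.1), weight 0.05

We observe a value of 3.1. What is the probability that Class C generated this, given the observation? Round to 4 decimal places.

0.0075

The responsibility of component k is w_k f_k(x) divided by Σ_j w_j f_j(x).
Evaluate each component's likelihood at the observed value:
  f_A = 0.312254
  f_B = 0.00408253
  f_C = 0.0178341
Multiply by the mixture weights:
  w_A·f_A = 0.37 × 0.312254 = 0.115534
  w_B·f_B = 0.58 × 0.00408253 = 0.00236787
  w_C·f_C = 0.05 × 0.0178341 = 0.000891703
Normaliser: 0.115534 + 0.00236787 + 0.000891703 = 0.118794
P(Class C | the observation) ≈ 0.0075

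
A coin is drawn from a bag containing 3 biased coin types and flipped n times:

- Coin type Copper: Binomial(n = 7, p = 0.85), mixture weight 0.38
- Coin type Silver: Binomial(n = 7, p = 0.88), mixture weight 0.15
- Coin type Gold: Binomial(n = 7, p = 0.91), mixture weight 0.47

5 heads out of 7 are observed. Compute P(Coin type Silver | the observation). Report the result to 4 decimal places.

0.1560

Posterior ∝ prior × likelihood, so P(k | x) ∝ π_k f_k(x); normalise over all components.
Binomial probabilities:
  f_Copper = 0.209651
  f_Silver = 0.159586
  f_Gold = 0.106148
Weight by the priors:
  π_Copper·f_Copper = 0.38 × 0.209651 = 0.0796673
  π_Silver·f_Silver = 0.15 × 0.159586 = 0.0239379
  π_Gold·f_Gold = 0.47 × 0.106148 = 0.0498895
Normaliser: 0.0796673 + 0.0239379 + 0.0498895 = 0.153495
P(Coin type Silver | the observation) ≈ 0.1560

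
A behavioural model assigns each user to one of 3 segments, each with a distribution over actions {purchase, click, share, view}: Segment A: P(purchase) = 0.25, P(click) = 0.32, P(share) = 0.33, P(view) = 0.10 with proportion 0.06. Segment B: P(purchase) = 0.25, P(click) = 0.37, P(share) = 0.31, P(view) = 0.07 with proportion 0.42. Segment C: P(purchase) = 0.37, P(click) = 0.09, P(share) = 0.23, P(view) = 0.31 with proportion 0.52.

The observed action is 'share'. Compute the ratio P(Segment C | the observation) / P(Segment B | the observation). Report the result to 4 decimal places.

Only the two components matter; the odds are (P(Z=i) f_i(x)) / (P(Z=j) f_j(x)).
Evaluate each component's likelihood at the observed value:
  L_A = 0.33
  L_B = 0.31
  L_C = 0.23
Odds = (0.52/0.42) × (0.23/0.31) = 1.2381 × 0.741935 ≈ 0.9186

0.9186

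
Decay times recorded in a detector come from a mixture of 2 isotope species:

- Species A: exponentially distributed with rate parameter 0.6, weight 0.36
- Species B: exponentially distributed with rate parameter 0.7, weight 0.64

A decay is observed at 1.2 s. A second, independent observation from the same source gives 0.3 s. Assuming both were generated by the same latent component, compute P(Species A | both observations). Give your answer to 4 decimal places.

0.3244

Posterior ∝ prior × likelihood, so P(k | x) ∝ π_k f_k(x); normalise over all components.
Since both observations come from the same component, the likelihood for component k is f_k(x₁)·f_k(x₂).
  f_A = [0.292051] × [0.501162] = 0.146365
  f_B = [0.302197] × [0.567409] = 0.171469
Multiply by the mixture weights:
  π_A·f_A = 0.36 × 0.146365 = 0.0526914
  π_B·f_B = 0.64 × 0.171469 = 0.10974
Denominator: 0.0526914 + 0.10974 = 0.162432
P(Species A | x₁,x₂) = 0.0526914 / 0.162432 ≈ 0.3244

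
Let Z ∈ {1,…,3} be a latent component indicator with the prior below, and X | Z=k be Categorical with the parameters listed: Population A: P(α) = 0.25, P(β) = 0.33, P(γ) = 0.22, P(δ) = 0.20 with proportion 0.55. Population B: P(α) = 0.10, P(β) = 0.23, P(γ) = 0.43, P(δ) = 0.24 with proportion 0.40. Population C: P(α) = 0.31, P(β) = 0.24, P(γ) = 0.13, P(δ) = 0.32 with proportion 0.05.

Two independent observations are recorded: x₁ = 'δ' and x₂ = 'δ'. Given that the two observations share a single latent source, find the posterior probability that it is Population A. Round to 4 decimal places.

Apply Bayes' rule: the posterior for each component is proportional to its prior times its likelihood at x.
Since both observations come from the same component, the likelihood for component k is f_k(x₁)·f_k(x₂).
  f_A = [P(δ | comp) = 0.20] × [0.2] = 0.04
  f_B = [P(δ | comp) = 0.24] × [0.24] = 0.0576
  f_C = [P(δ | comp) = 0.32] × [0.32] = 0.1024
Unnormalised posteriors:
  π_A·f_A = 0.55 × 0.04 = 0.022
  π_B·f_B = 0.40 × 0.0576 = 0.02304
  π_C·f_C = 0.05 × 0.1024 = 0.00512
Normaliser: 0.022 + 0.02304 + 0.00512 = 0.05016
So the posterior for Population A is 0.022 / 0.05016 ≈ 0.4386.

0.4386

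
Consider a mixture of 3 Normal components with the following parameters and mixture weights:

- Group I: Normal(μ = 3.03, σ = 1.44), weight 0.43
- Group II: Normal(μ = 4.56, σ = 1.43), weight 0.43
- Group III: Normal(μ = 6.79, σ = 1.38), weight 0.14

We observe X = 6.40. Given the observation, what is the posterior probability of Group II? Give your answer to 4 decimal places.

Apply Bayes' rule: the posterior for each component is proportional to its prior times its likelihood at x.
Evaluate each component's likelihood at the observed value:
  L_I = (1/(1.44·√(2π)))·exp(−(6.40−3.03)²/(2·1.44²)) = 0.277043·exp(-2.73845) = 0.0179165
  L_II = (1/(1.43·√(2π)))·exp(−(6.40−4.56)²/(2·1.43²)) = 0.278981·exp(-0.82782) = 0.121915
  L_III = (1/(1.38·√(2π)))·exp(−(6.40−6.79)²/(2·1.38²)) = 0.289089·exp(-0.03993) = 0.277772
Weight by the priors:
  w_I·L_I = 0.43 × 0.0179165 = 0.00770411
  w_II·L_II = 0.43 × 0.121915 = 0.0524236
  w_III·L_III = 0.14 × 0.277772 = 0.038888
Evidence: 0.00770411 + 0.0524236 + 0.038888 = 0.0990157
P(Group II | the observation) ≈ 0.5294

0.5294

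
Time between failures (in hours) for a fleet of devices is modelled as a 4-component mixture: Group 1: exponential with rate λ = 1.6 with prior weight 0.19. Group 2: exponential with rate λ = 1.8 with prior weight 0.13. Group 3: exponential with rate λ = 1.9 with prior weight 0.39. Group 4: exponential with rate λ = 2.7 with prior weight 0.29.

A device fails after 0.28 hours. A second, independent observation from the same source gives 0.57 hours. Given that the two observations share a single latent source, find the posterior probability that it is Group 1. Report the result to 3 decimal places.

P(component k | x) = P(Z=k)·f_k(x) / marginal(x), where marginal(x) = Σ_j P(Z=j)·f_j(x).
Since both observations come from the same component, the likelihood for component k is f_k(x₁)·f_k(x₂).
  L_1 = [1.02225] × [0.642752] = 0.657052
  L_2 = [1.0874] × [0.645188] = 0.701576
  L_3 = [1.11611] × [0.643299] = 0.717995
  L_4 = [1.26776] × [0.579408] = 0.734551
Prior × likelihood for each component:
  P(Z=1)·L_1 = 0.19 × 0.657052 = 0.12484
  P(Z=2)·L_2 = 0.13 × 0.701576 = 0.0912048
  P(Z=3)·L_3 = 0.39 × 0.717995 = 0.280018
  P(Z=4)·L_4 = 0.29 × 0.734551 = 0.21302
Normaliser: 0.12484 + 0.0912048 + 0.280018 + 0.21302 = 0.709082
So the posterior for Group 1 is 0.12484 / 0.709082 ≈ 0.176.

0.176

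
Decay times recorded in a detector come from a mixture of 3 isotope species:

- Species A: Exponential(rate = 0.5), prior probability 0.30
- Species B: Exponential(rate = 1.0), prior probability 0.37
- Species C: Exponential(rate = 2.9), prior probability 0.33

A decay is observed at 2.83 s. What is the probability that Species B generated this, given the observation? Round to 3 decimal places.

0.373

Posterior ∝ prior × likelihood, so P(k | x) ∝ π_k f_k(x); normalise over all components.
Exponential densities:
  L_A = 0.121463
  L_B = 0.0590129
  L_C = 0.000790939
Multiply by the mixture weights:
  π_A·L_A = 0.30 × 0.121463 = 0.0364388
  π_B·L_B = 0.37 × 0.0590129 = 0.0218348
  π_C·L_C = 0.33 × 0.000790939 = 0.00026101
Denominator: 0.0364388 + 0.0218348 + 0.00026101 = 0.0585346
So the posterior for Species B is 0.0218348 / 0.0585346 ≈ 0.373.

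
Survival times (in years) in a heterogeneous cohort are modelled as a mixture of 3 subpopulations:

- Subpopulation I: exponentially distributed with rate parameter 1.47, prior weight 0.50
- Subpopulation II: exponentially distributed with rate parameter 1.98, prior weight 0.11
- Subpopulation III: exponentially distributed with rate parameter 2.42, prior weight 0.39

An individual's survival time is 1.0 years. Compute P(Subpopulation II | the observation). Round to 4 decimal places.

P(component k | x) = π_k·f_k(x) / marginal(x), where marginal(x) = Σ_j π_j·f_j(x).
Exponential densities:
  f_I = 0.33799
  f_II = 0.273377
  f_III = 0.21519
Weight by the priors:
  π_I·f_I = 0.50 × 0.33799 = 0.168995
  π_II·f_II = 0.11 × 0.273377 = 0.0300715
  π_III·f_III = 0.39 × 0.21519 = 0.0839242
Evidence: 0.168995 + 0.0300715 + 0.0839242 = 0.282991
P(Subpopulation II | x) ≈ 0.1063

0.1063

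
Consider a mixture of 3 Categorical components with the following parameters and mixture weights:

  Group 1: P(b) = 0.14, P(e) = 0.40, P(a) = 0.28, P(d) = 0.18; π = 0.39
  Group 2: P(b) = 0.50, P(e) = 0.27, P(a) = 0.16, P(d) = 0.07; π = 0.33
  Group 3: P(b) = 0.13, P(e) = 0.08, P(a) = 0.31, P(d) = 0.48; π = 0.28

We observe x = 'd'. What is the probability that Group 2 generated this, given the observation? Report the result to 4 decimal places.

Apply Bayes' rule: the posterior for each component is proportional to its prior times its likelihood at x.
Evaluate each component's likelihood at the observed value:
  p_1 = P(d | comp) = 0.18
  p_2 = P(d | comp) = 0.07
  p_3 = P(d | comp) = 0.48
Unnormalised posteriors:
  P(Z=1)·p_1 = 0.39 × 0.18 = 0.0702
  P(Z=2)·p_2 = 0.33 × 0.07 = 0.0231
  P(Z=3)·p_3 = 0.28 × 0.48 = 0.1344
Marginal: 0.0702 + 0.0231 + 0.1344 = 0.2277
P(Group 2 | 'd') = 0.0231 / 0.2277 ≈ 0.1014

0.1014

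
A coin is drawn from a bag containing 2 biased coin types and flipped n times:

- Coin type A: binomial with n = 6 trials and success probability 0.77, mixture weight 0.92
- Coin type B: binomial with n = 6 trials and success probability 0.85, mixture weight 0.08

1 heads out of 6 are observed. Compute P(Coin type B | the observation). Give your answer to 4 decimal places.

0.0112

Posterior ∝ prior × likelihood, so P(k | x) ∝ P(Z=k) f_k(x); normalise over all components.
Evaluate each component's likelihood at the observed value:
  f_A = 0.00297359
  f_B = 0.000387281
Multiply by the mixture weights:
  P(Z=A)·f_A = 0.92 × 0.00297359 = 0.0027357
  P(Z=B)·f_B = 0.08 × 0.000387281 = 3.09825e-05
Denominator: 0.0027357 + 3.09825e-05 = 0.00276669
P(Coin type B | 1 heads out of 6) ≈ 0.0112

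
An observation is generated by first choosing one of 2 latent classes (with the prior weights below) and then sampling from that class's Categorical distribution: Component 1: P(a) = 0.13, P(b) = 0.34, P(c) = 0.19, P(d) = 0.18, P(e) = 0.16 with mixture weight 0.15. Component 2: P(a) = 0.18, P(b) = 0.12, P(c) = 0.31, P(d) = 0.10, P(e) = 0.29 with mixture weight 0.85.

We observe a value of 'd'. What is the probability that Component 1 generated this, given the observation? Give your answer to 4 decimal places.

0.2411

Posterior ∝ prior × likelihood, so P(k | x) ∝ P(Z=k) f_k(x); normalise over all components.
Component likelihoods at x = 'd':
  p_1 = P(d | comp) = 0.18
  p_2 = P(d | comp) = 0.10
Multiply by the mixture weights:
  P(Z=1)·p_1 = 0.15 × 0.18 = 0.027
  P(Z=2)·p_2 = 0.85 × 0.1 = 0.085
Sum: 0.027 + 0.085 = 0.112
P(Component 1 | 'd') ≈ 0.2411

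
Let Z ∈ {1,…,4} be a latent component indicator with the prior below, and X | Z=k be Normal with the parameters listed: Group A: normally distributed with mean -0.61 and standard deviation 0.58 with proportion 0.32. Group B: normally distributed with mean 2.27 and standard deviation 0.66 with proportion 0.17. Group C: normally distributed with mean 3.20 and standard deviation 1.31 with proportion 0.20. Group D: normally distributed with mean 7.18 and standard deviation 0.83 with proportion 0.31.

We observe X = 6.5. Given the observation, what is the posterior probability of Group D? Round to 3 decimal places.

0.977

Apply Bayes' rule: the posterior for each component is proportional to its prior times its likelihood at x.
Normal densities:
  L_A = (1/(0.58·√(2π)))·exp(−(6.5−-0.61)²/(2·0.58²)) = 0.687832·exp(-75.13689) = 1.60674e-33
  L_B = (1/(0.66·√(2π)))·exp(−(6.5−2.27)²/(2·0.66²)) = 0.604458·exp(-20.53822) = 7.27326e-10
  L_C = (1/(1.31·√(2π)))·exp(−(6.5−3.20)²/(2·1.31²)) = 0.304536·exp(-3.17289) = 0.0127547
  L_D = (1/(0.83·√(2π)))·exp(−(6.5−7.18)²/(2·0.83²)) = 0.480653·exp(-0.33561) = 0.343621
Prior × likelihood for each component:
  π_A·L_A = 0.32 × 1.60674e-33 = 5.14156e-34
  π_B·L_B = 0.17 × 7.27326e-10 = 1.23645e-10
  π_C·L_C = 0.20 × 0.0127547 = 0.00255093
  π_D·L_D = 0.31 × 0.343621 = 0.106522
Denominator: 5.14156e-34 + 1.23645e-10 + 0.00255093 + 0.106522 = 0.109073
P(Group D | the observation) = 0.106522 / 0.109073 ≈ 0.977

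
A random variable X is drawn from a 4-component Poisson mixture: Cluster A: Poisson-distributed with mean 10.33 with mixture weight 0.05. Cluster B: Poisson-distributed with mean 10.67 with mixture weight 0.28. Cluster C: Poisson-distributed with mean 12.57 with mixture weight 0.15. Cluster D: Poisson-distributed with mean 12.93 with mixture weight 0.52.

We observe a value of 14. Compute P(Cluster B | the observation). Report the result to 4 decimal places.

Posterior ∝ prior × likelihood, so P(k | x) ∝ P(Z=k) f_k(x); normalise over all components.
Component likelihoods at x = 14:
  p_A = e^(−10.33)·10.33^14/14! = 0.058984
  p_B = e^(−10.67)·10.67^14/14! = 0.066065
  p_C = e^(−12.57)·12.57^14/14! = 0.097995
  p_D = e^(−12.93)·12.93^14/14! = 0.101518
Prior × likelihood for each component:
  P(Z=A)·p_A = 0.05 × 0.058984 = 0.0029492
  P(Z=B)·p_B = 0.28 × 0.066065 = 0.0184982
  P(Z=C)·p_C = 0.15 × 0.097995 = 0.0146992
  P(Z=D)·p_D = 0.52 × 0.101518 = 0.0527894
Evidence: 0.0029492 + 0.0184982 + 0.0146992 + 0.0527894 = 0.088936
Responsibility of Cluster B: 0.0184982 / 0.088936 ≈ 0.2080

0.2080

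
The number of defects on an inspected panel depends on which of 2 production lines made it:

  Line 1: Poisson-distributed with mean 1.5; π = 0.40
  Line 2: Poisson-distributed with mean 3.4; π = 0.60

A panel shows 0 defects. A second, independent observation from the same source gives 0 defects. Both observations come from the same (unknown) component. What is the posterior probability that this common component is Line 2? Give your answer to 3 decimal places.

0.032

By Bayes' theorem, P(k | x) = w_k f_k(x) / Σ_j w_j f_j(x).
Since both observations come from the same component, the likelihood for component k is f_k(x₁)·f_k(x₂).
  L_1 = [e^(−1.5)·1.5^0/0! = 0.22313] × [0.22313] = 0.0497871
  L_2 = [e^(−3.4)·3.4^0/0! = 0.0333733] × [0.0333733] = 0.00111378
Unnormalised posteriors:
  w_1·L_1 = 0.40 × 0.0497871 = 0.0199148
  w_2·L_2 = 0.60 × 0.00111378 = 0.000668265
Denominator: 0.0199148 + 0.000668265 = 0.0205831
So the posterior for Line 2 is 0.000668265 / 0.0205831 ≈ 0.032.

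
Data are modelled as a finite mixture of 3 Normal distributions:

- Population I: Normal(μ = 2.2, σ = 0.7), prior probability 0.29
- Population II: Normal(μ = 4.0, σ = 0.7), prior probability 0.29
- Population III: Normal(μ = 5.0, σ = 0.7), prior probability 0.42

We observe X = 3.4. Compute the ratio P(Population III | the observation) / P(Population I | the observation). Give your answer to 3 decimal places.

0.462

The posterior odds equal the prior odds times the likelihood ratio: (π_i/π_j)·(f_i(x)/f_j(x)).
Component likelihoods at x = 3.4:
  p_I = (1/(0.7·√(2π)))·exp(−(3.4−2.2)²/(2·0.7²)) = 0.569918·exp(-1.46939) = 0.131119
  p_II = (1/(0.7·√(2π)))·exp(−(3.4−4.0)²/(2·0.7²)) = 0.569918·exp(-0.36735) = 0.394707
  p_III = (1/(0.7·√(2π)))·exp(−(3.4−5.0)²/(2·0.7²)) = 0.569918·exp(-2.61224) = 0.0418147
0.0175622 / 0.0380245 ≈ 0.462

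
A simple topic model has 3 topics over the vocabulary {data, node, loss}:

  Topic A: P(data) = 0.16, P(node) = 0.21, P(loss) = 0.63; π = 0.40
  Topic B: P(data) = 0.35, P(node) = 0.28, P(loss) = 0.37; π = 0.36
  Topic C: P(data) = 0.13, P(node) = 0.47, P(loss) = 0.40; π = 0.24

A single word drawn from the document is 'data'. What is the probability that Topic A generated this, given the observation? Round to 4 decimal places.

0.2893

By Bayes' theorem, P(k | x) = π_k f_k(x) / Σ_j π_j f_j(x).
Component likelihoods at x = 'data':
  p_A = P(data | comp) = 0.16
  p_B = P(data | comp) = 0.35
  p_C = P(data | comp) = 0.13
Weight by the priors:
  π_A·p_A = 0.40 × 0.16 = 0.064
  π_B·p_B = 0.36 × 0.35 = 0.126
  π_C·p_C = 0.24 × 0.13 = 0.0312
Marginal: 0.064 + 0.126 + 0.0312 = 0.2212
P(Topic A | the observation) ≈ 0.2893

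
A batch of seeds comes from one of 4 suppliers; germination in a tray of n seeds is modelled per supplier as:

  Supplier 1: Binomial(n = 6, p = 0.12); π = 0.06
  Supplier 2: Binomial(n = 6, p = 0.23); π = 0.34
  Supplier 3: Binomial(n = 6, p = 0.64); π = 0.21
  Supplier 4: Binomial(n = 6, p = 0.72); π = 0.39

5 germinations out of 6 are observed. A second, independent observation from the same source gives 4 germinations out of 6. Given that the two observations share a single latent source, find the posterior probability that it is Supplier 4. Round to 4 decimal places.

The responsibility of component k is P(Z=k) f_k(x) divided by Σ_j P(Z=j) f_j(x).
Since both observations come from the same component, the likelihood for component k is f_k(x₁)·f_k(x₂).
  p_1 = [0.000131383] × [0.00240869] = 3.16462e-07
  p_2 = [0.00297359] × [0.0248877] = 7.40057e-05
  p_3 = [0.231928] × [0.326149] = 0.0756432
  p_4 = [0.325066] × [0.316037] = 0.102733
Prior × likelihood for each component:
  P(Z=1)·p_1 = 0.06 × 3.16462e-07 = 1.89877e-08
  P(Z=2)·p_2 = 0.34 × 7.40057e-05 = 2.51619e-05
  P(Z=3)·p_3 = 0.21 × 0.0756432 = 0.0158851
  P(Z=4)·p_4 = 0.39 × 0.102733 = 0.0400658
Evidence: 1.89877e-08 + 2.51619e-05 + 0.0158851 + 0.0400658 = 0.055976
Responsibility of Supplier 4: 0.0400658 / 0.055976 ≈ 0.7158

0.7158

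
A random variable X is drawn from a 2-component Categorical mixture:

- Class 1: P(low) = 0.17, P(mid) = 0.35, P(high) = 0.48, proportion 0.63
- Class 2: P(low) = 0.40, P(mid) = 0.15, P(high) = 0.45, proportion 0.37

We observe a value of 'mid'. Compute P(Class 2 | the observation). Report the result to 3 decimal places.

The responsibility of component k is π_k f_k(x) divided by Σ_j π_j f_j(x).
Component likelihoods at x = 'mid':
  L_1 = P(mid | comp) = 0.35
  L_2 = P(mid | comp) = 0.15
Weight by the priors:
  π_1·L_1 = 0.63 × 0.35 = 0.2205
  π_2·L_2 = 0.37 × 0.15 = 0.0555
Normaliser: 0.2205 + 0.0555 = 0.276
P(Class 2 | 'mid') ≈ 0.201

0.201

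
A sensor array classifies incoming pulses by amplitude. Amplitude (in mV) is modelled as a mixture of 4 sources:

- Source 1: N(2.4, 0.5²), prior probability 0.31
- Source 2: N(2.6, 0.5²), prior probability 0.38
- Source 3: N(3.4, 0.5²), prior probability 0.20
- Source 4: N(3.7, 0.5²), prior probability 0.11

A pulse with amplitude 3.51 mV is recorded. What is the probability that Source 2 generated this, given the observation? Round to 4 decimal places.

0.1829

The responsibility of component k is π_k f_k(x) divided by Σ_j π_j f_j(x).
Normal densities:
  f_1 = (1/(0.5·√(2π)))·exp(−(3.51−2.4)²/(2·0.5²)) = 0.797885·exp(-2.46420) = 0.0678815
  f_2 = (1/(0.5·√(2π)))·exp(−(3.51−2.6)²/(2·0.5²)) = 0.797885·exp(-1.65620) = 0.152287
  f_3 = (1/(0.5·√(2π)))·exp(−(3.51−3.4)²/(2·0.5²)) = 0.797885·exp(-0.02420) = 0.778808
  f_4 = (1/(0.5·√(2π)))·exp(−(3.51−3.7)²/(2·0.5²)) = 0.797885·exp(-0.07220) = 0.742308
Weight by the priors:
  π_1·f_1 = 0.31 × 0.0678815 = 0.0210433
  π_2·f_2 = 0.38 × 0.152287 = 0.0578689
  π_3·f_3 = 0.20 × 0.778808 = 0.155762
  π_4·f_4 = 0.11 × 0.742308 = 0.0816539
Marginal: 0.0210433 + 0.0578689 + 0.155762 + 0.0816539 = 0.316328
P(Source 2 | x) ≈ 0.1829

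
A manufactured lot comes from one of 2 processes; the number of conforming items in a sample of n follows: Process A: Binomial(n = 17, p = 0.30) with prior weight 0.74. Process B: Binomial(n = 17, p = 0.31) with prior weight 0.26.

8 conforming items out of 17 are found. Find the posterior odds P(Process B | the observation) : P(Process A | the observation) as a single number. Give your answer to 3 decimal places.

Posterior odds = (P(Z=i) f_i(x)) / (P(Z=j) f_j(x)); the normalising sum cancels.
Component likelihoods at x = 8 conforming items out of 17:
  f_A = C(17,8)·0.30^8·0.70^9 = 24310·6.561e-05·0.0403536 = 0.0643632
  f_B = C(17,8)·0.31^8·0.69^9 = 24310·8.52891e-05·0.0354521 = 0.0735056
0.0191115 / 0.0476287 ≈ 0.401

0.401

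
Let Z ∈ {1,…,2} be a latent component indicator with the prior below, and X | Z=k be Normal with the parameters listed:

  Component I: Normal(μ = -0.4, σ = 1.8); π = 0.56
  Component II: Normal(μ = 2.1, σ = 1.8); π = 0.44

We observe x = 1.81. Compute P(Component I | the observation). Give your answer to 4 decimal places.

P(component k | x) = w_k·f_k(x) / marginal(x), where marginal(x) = Σ_j w_j·f_j(x).
Component likelihoods at x = 1.81:
  f_I = 0.104304
  f_II = 0.218777
Prior × likelihood for each component:
  w_I·f_I = 0.56 × 0.104304 = 0.0584103
  w_II·f_II = 0.44 × 0.218777 = 0.0962618
Normaliser: 0.0584103 + 0.0962618 = 0.154672
P(Component I | x) = 0.0584103 / 0.154672 ≈ 0.3776

0.3776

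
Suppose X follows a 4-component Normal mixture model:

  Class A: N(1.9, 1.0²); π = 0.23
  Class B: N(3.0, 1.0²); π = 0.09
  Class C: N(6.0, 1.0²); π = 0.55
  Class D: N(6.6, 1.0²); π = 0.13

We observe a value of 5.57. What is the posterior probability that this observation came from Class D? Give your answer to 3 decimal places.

By Bayes' theorem, P(k | x) = π_k f_k(x) / Σ_j π_j f_j(x).
Normal densities:
  L_A = (1/(1.0·√(2π)))·exp(−(5.57−1.9)²/(2·1.0²)) = 0.398942·exp(-6.73445) = 0.000474434
  L_B = (1/(1.0·√(2π)))·exp(−(5.57−3.0)²/(2·1.0²)) = 0.398942·exp(-3.30245) = 0.0146782
  L_C = (1/(1.0·√(2π)))·exp(−(5.57−6.0)²/(2·1.0²)) = 0.398942·exp(-0.09245) = 0.363714
  L_D = (1/(1.0·√(2π)))·exp(−(5.57−6.6)²/(2·1.0²)) = 0.398942·exp(-0.53045) = 0.234714
Prior × likelihood for each component:
  π_A·L_A = 0.23 × 0.000474434 = 0.00010912
  π_B·L_B = 0.09 × 0.0146782 = 0.00132104
  π_C·L_C = 0.55 × 0.363714 = 0.200042
  π_D·L_D = 0.13 × 0.234714 = 0.0305128
Sum: 0.00010912 + 0.00132104 + 0.200042 + 0.0305128 = 0.231985
Responsibility of Class D: 0.0305128 / 0.231985 ≈ 0.132

0.132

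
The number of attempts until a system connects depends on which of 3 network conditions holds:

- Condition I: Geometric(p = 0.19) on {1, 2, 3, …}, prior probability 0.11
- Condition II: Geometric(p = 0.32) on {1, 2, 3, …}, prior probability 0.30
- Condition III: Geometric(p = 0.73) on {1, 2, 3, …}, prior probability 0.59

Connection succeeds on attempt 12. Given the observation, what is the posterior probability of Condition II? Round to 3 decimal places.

P(component k | x) = P(Z=k)·f_k(x) / marginal(x), where marginal(x) = Σ_j P(Z=j)·f_j(x).
Geometric probabilities:
  f_I = 0.0187106
  f_II = 0.0045999
  f_III = 4.05811e-07
Prior × likelihood for each component:
  P(Z=I)·f_I = 0.11 × 0.0187106 = 0.00205817
  P(Z=II)·f_II = 0.30 × 0.0045999 = 0.00137997
  P(Z=III)·f_III = 0.59 × 4.05811e-07 = 2.39429e-07
Sum: 0.00205817 + 0.00137997 + 2.39429e-07 = 0.00343838
P(Condition II | data) ≈ 0.401

0.401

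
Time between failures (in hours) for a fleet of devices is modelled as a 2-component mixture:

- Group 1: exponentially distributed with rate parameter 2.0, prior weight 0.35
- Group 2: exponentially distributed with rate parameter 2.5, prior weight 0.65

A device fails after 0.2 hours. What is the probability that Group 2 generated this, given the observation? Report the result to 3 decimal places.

0.677

By Bayes' theorem, P(k | x) = P(Z=k) f_k(x) / Σ_j P(Z=j) f_j(x).
Exponential densities:
  f_1 = 1.34064
  f_2 = 1.51633
Prior × likelihood for each component:
  P(Z=1)·f_1 = 0.35 × 1.34064 = 0.469224
  P(Z=2)·f_2 = 0.65 × 1.51633 = 0.985612
Marginal: 0.469224 + 0.985612 = 1.45484
So the posterior for Group 2 is 0.985612 / 1.45484 ≈ 0.677.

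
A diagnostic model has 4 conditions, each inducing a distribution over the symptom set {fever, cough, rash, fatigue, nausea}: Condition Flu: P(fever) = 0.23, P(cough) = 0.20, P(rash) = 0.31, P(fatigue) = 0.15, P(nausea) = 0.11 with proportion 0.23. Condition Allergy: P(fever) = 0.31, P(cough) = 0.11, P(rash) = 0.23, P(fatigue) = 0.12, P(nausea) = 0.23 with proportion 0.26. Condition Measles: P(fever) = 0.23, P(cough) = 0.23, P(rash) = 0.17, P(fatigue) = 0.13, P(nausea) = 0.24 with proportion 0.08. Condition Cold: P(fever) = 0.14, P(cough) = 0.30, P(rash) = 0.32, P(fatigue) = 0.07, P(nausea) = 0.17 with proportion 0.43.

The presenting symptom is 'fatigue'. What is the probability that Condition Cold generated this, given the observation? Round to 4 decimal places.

Posterior ∝ prior × likelihood, so P(k | x) ∝ π_k f_k(x); normalise over all components.
Component likelihoods at x = 'fatigue':
  p_Flu = P(fatigue | comp) = 0.15
  p_Allergy = P(fatigue | comp) = 0.12
  p_Measles = P(fatigue | comp) = 0.13
  p_Cold = P(fatigue | comp) = 0.07
Unnormalised posteriors:
  π_Flu·p_Flu = 0.23 × 0.15 = 0.0345
  π_Allergy·p_Allergy = 0.26 × 0.12 = 0.0312
  π_Measles·p_Measles = 0.08 × 0.13 = 0.0104
  π_Cold·p_Cold = 0.43 × 0.07 = 0.0301
Marginal: 0.0345 + 0.0312 + 0.0104 + 0.0301 = 0.1062
P(Condition Cold | the observation) = 0.0301 / 0.1062 ≈ 0.2834

0.2834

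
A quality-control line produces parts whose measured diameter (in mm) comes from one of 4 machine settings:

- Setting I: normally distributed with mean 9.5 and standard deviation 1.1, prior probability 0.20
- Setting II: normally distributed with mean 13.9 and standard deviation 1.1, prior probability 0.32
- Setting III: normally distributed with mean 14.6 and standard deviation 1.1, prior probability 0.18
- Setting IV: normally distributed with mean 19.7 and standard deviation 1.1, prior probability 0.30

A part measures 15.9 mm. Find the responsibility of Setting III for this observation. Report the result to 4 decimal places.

The responsibility of component k is w_k f_k(x) divided by Σ_j w_j f_j(x).
Normal densities:
  L_I = 1.61739e-08
  L_II = 0.0694505
  L_III = 0.180397
  L_IV = 0.000929196
Weight by the priors:
  w_I·L_I = 0.20 × 1.61739e-08 = 3.23478e-09
  w_II·L_II = 0.32 × 0.0694505 = 0.0222242
  w_III·L_III = 0.18 × 0.180397 = 0.0324714
  w_IV·L_IV = 0.30 × 0.000929196 = 0.000278759
Marginal: 3.23478e-09 + 0.0222242 + 0.0324714 + 0.000278759 = 0.0549744
Responsibility of Setting III: 0.0324714 / 0.0549744 ≈ 0.5907

0.5907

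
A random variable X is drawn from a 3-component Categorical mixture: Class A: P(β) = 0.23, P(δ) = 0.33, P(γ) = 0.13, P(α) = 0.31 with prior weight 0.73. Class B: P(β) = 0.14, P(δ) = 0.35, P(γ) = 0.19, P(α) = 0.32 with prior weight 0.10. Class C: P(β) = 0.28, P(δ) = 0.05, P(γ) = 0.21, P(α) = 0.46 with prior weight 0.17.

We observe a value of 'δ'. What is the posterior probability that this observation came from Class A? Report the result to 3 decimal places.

Posterior ∝ prior × likelihood, so P(k | x) ∝ w_k f_k(x); normalise over all components.
Evaluate each component's likelihood at the observed value:
  p_A = 0.33
  p_B = 0.35
  p_C = 0.05
Prior × likelihood for each component:
  w_A·p_A = 0.73 × 0.33 = 0.2409
  w_B·p_B = 0.10 × 0.35 = 0.035
  w_C·p_C = 0.17 × 0.05 = 0.0085
Evidence: 0.2409 + 0.035 + 0.0085 = 0.2844
P(Class A | data) = 0.2409 / 0.2844 ≈ 0.847

0.847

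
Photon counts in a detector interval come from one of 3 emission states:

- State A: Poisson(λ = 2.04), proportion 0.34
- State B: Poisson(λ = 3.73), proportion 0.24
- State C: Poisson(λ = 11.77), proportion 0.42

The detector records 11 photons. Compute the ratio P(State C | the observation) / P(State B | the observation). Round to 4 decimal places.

Posterior odds = (π_i f_i(x)) / (π_j f_j(x)); the normalising sum cancels.
Evaluate each component's likelihood at the observed value:
  f_A = e^(−2.04)·2.04^11/11! = 8.29498e-06
  f_B = e^(−3.73)·3.73^11/11! = 0.00116875
  f_C = e^(−11.77)·11.77^11/11! = 0.116343
0.048864 / 0.000280501 ≈ 174.2025

174.2025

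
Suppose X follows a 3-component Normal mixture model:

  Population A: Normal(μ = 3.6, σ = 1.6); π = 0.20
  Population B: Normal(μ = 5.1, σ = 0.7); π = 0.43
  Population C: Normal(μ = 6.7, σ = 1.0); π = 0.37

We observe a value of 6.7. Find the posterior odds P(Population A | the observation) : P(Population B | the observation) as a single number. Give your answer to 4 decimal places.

Posterior odds = (π_i f_i(x)) / (π_j f_j(x)); the normalising sum cancels.
Component likelihoods at x = 6.7:
  f_A = (1/(1.6·√(2π)))·exp(−(6.7−3.6)²/(2·1.6²)) = 0.249339·exp(-1.87695) = 0.0381628
  f_B = (1/(0.7·√(2π)))·exp(−(6.7−5.1)²/(2·0.7²)) = 0.569918·exp(-2.61224) = 0.0418147
  f_C = (1/(1.0·√(2π)))·exp(−(6.7−6.7)²/(2·1.0²)) = 0.398942·exp(-0.00000) = 0.398942
0.00763255 / 0.0179803 ≈ 0.4245

0.4245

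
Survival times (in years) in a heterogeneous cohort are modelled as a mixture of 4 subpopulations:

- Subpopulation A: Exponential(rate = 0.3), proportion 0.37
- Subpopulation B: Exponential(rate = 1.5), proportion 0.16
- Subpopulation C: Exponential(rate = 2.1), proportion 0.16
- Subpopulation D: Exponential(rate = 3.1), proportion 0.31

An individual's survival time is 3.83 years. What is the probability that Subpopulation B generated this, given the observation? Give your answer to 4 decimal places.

0.0213

Posterior ∝ prior × likelihood, so P(k | x) ∝ w_k f_k(x); normalise over all components.
Component likelihoods at x = 3.83 years:
  f_A = 0.3·e^(−0.3·3.83) = 0.3·e^(−1.1490) = 0.0950861
  f_B = 1.5·e^(−1.5·3.83) = 1.5·e^(−5.7450) = 0.0047981
  f_C = 2.1·e^(−2.1·3.83) = 2.1·e^(−8.0430) = 0.000674821
  f_D = 3.1·e^(−3.1·3.83) = 3.1·e^(−11.8730) = 2.16264e-05
Weight by the priors:
  w_A·f_A = 0.37 × 0.0950861 = 0.0351818
  w_B·f_B = 0.16 × 0.0047981 = 0.000767696
  w_C·f_C = 0.16 × 0.000674821 = 0.000107971
  w_D·f_D = 0.31 × 2.16264e-05 = 6.70417e-06
Denominator: 0.0351818 + 0.000767696 + 0.000107971 + 6.70417e-06 = 0.0360642
So the posterior for Subpopulation B is 0.000767696 / 0.0360642 ≈ 0.0213.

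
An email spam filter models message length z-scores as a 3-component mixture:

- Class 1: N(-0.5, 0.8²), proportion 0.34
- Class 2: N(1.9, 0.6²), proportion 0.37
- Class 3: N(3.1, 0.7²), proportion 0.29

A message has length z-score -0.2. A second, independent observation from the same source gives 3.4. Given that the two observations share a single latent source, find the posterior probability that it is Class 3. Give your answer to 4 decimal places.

0.0731

Apply Bayes' rule: the posterior for each component is proportional to its prior times its likelihood at x.
Since both observations come from the same component, the likelihood for component k is f_k(x₁)·f_k(x₂).
  f_1 = [(1/(0.8·√(2π)))·exp(−(-0.2−-0.5)²/(2·0.8²)) = 0.498678·exp(-0.07031) = 0.464819] × [3.44493e-06] = 1.60127e-06
  f_2 = [(1/(0.6·√(2π)))·exp(−(-0.2−1.9)²/(2·0.6²)) = 0.664904·exp(-6.12500) = 0.00145447] × [0.0292138] = 4.24907e-05
  f_3 = [(1/(0.7·√(2π)))·exp(−(-0.2−3.1)²/(2·0.7²)) = 0.569918·exp(-11.11224) = 8.50796e-06] × [0.51991] = 4.42337e-06
Unnormalised posteriors:
  π_1·f_1 = 0.34 × 1.60127e-06 = 5.44431e-07
  π_2·f_2 = 0.37 × 4.24907e-05 = 1.57216e-05
  π_3·f_3 = 0.29 × 4.42337e-06 = 1.28278e-06
Evidence: 5.44431e-07 + 1.57216e-05 + 1.28278e-06 = 1.75488e-05
Responsibility of Class 3: 1.28278e-06 / 1.75488e-05 ≈ 0.0731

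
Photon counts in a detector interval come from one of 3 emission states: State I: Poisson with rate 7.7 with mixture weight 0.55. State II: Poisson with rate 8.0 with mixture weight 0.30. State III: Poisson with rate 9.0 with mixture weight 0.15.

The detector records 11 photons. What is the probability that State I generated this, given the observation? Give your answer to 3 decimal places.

0.493

The responsibility of component k is π_k f_k(x) divided by Σ_j π_j f_j(x).
Evaluate each component's likelihood at the observed value:
  L_I = 0.0639992
  L_II = 0.0721902
  L_III = 0.0970201
Multiply by the mixture weights:
  π_I·L_I = 0.55 × 0.0639992 = 0.0351996
  π_II·L_II = 0.30 × 0.0721902 = 0.0216571
  π_III·L_III = 0.15 × 0.0970201 = 0.014553
Denominator: 0.0351996 + 0.0216571 + 0.014553 = 0.0714096
P(State I | 11 photons) = 0.0351996 / 0.0714096 ≈ 0.493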